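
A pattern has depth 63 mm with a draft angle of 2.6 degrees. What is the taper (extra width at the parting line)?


Formula: taper = depth * tan(draft_angle)
tan(2.6 deg) = 0.0454097
taper = 63 mm * 0.0454097 = 2.8608 mm


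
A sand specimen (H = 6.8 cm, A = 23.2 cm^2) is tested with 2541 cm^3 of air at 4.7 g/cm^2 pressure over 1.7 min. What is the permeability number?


Formula: Permeability Number P = (V * H) / (p * A * t)
Numerator: V * H = 2541 * 6.8 = 17278.8
Denominator: p * A * t = 4.7 * 23.2 * 1.7 = 185.368
P = 17278.8 / 185.368 = 93.2135

Final answer: 93.2135


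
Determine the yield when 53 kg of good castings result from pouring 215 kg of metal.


Formula: Casting Yield = (W_good / W_total) * 100
Yield = (53 kg / 215 kg) * 100 = 24.6512%

Answer: 24.6512%


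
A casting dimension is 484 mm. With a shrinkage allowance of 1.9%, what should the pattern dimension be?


Formula: L_pattern = L_casting * (1 + shrinkage_rate/100)
Shrinkage factor = 1 + 1.9/100 = 1.019
L_pattern = 484 mm * 1.019 = 493.1960 mm

Answer: 493.1960 mm


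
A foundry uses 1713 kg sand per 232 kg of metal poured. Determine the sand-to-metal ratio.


Formula: Sand-to-Metal Ratio = W_sand / W_metal
Ratio = 1713 kg / 232 kg = 7.3836

7.3836


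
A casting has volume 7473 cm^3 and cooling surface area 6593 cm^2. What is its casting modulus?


Formula: Casting Modulus M = V / A
M = 7473 cm^3 / 6593 cm^2 = 1.1335 cm

1.1335 cm


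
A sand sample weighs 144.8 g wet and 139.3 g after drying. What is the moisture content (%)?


Formula: MC = (W_wet - W_dry) / W_wet * 100
Water mass = 144.8 - 139.3 = 5.5 g
MC = 5.5 / 144.8 * 100 = 3.7983%


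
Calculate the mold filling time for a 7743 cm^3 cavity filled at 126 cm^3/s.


Formula: t_fill = V_mold / Q_flow
t = 7743 cm^3 / 126 cm^3/s = 61.4524 s

61.4524 s


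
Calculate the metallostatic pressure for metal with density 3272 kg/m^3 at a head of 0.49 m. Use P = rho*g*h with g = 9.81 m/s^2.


Formula: P = rho * g * h
rho * g = 3272 * 9.81 = 32098.32 N/m^3
P = 32098.32 * 0.49 = 15728.1768 Pa

Final answer: 15728.1768 Pa


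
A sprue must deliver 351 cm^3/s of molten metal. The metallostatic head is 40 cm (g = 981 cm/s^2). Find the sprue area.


Formula: v = sqrt(2*g*h), A = Q/v
Velocity: v = sqrt(2 * 981 * 40) = sqrt(78480) = 280.1428 cm/s
Sprue area: A = Q / v = 351 / 280.1428 = 1.2529 cm^2

1.2529 cm^2


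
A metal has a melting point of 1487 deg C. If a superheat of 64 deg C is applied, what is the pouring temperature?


Formula: T_pour = T_melt + Superheat
T_pour = 1487 + 64 = 1551 deg C


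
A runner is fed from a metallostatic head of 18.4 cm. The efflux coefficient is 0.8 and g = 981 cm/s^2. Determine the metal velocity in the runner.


Formula: v = Cd * sqrt(2 * g * h)  (Torricelli with discharge coefficient)
2*g*h = 2 * 981 * 18.4 = 36100.8 cm^2/s^2
sqrt(36100.8) = 190.00211 cm/s
v = 0.8 * 190.00211 = 152.0017 cm/s

152.0017 cm/s


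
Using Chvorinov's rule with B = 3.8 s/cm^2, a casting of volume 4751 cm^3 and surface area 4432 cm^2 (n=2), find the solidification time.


Formula: t_s = B * (V/A)^n  (Chvorinov's rule, n=2)
Modulus M = V/A = 4751/4432 = 1.071977 cm
M^2 = 1.071977^2 = 1.149135 cm^2
t_s = 3.8 * 1.149135 = 4.3667 s

4.3667 s


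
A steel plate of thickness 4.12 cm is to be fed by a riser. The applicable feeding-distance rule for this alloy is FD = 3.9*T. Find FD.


Formula: FD = 3.9 * T  (riser feeding-distance rule)
FD = 3.9 * 4.12 cm = 16.0680 cm

Final answer: 16.0680 cm


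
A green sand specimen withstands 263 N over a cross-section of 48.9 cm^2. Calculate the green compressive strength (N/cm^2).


Formula: Compressive Strength = Force / Area
Strength = 263 N / 48.9 cm^2 = 5.3783 N/cm^2

Final answer: 5.3783 N/cm^2


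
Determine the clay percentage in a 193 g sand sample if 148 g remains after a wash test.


Formula: Clay% = (W_total - W_washed) / W_total * 100
Clay mass = 193 - 148 = 45 g
Clay% = 45 / 193 * 100 = 23.3161%


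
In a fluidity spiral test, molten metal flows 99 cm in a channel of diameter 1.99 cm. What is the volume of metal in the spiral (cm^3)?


Formula: V = pi * (d/2)^2 * L  (cylinder volume)
Radius = 1.99/2 = 0.995 cm
V = pi * 0.995^2 * 99 = 307.9153 cm^3

Answer: 307.9153 cm^3


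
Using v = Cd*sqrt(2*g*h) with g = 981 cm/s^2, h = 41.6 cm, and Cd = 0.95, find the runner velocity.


Formula: v = Cd * sqrt(2 * g * h)  (Torricelli with discharge coefficient)
2*g*h = 2 * 981 * 41.6 = 81619.2 cm^2/s^2
sqrt(81619.2) = 285.69074 cm/s
v = 0.95 * 285.69074 = 271.4062 cm/s


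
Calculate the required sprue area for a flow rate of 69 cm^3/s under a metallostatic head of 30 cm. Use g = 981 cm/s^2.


Formula: v = sqrt(2*g*h), A = Q/v
Velocity: v = sqrt(2 * 981 * 30) = sqrt(58860) = 242.6108 cm/s
Sprue area: A = Q / v = 69 / 242.6108 = 0.2844 cm^2


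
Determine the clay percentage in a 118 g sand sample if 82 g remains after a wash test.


Formula: Clay% = (W_total - W_washed) / W_total * 100
Clay mass = 118 - 82 = 36 g
Clay% = 36 / 118 * 100 = 30.5085%


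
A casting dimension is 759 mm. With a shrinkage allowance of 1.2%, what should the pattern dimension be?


Formula: L_pattern = L_casting * (1 + shrinkage_rate/100)
Shrinkage factor = 1 + 1.2/100 = 1.012
L_pattern = 759 mm * 1.012 = 768.1080 mm

768.1080 mm


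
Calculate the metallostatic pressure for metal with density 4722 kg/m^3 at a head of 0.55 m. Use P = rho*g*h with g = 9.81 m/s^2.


Formula: P = rho * g * h
rho * g = 4722 * 9.81 = 46322.82 N/m^3
P = 46322.82 * 0.55 = 25477.5510 Pa

25477.5510 Pa


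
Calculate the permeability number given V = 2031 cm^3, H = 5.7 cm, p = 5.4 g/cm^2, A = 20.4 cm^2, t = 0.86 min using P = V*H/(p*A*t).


Formula: Permeability Number P = (V * H) / (p * A * t)
Numerator: V * H = 2031 * 5.7 = 11576.7
Denominator: p * A * t = 5.4 * 20.4 * 0.86 = 94.7376
P = 11576.7 / 94.7376 = 122.1975

Final answer: 122.1975


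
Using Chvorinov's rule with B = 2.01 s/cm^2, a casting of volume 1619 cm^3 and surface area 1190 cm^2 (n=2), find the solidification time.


Formula: t_s = B * (V/A)^n  (Chvorinov's rule, n=2)
Modulus M = V/A = 1619/1190 = 1.360504 cm
M^2 = 1.360504^2 = 1.850971 cm^2
t_s = 2.01 * 1.850971 = 3.7205 s


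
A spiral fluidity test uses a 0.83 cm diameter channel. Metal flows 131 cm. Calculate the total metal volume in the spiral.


Formula: V = pi * (d/2)^2 * L  (cylinder volume)
Radius = 0.83/2 = 0.415 cm
V = pi * 0.415^2 * 131 = 70.8790 cm^3


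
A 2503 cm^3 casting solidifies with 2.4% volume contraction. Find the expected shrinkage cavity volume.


Formula: V_shrink = V_casting * shrinkage_pct / 100
V_shrink = 2503 cm^3 * 2.4 / 100 = 60.0720 cm^3

Answer: 60.0720 cm^3


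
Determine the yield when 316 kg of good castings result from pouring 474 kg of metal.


Formula: Casting Yield = (W_good / W_total) * 100
Yield = (316 kg / 474 kg) * 100 = 66.6667%

66.6667%


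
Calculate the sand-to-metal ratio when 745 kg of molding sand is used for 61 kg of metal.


Formula: Sand-to-Metal Ratio = W_sand / W_metal
Ratio = 745 kg / 61 kg = 12.2131

Final answer: 12.2131


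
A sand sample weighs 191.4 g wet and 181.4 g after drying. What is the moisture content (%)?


Formula: MC = (W_wet - W_dry) / W_wet * 100
Water mass = 191.4 - 181.4 = 10.0 g
MC = 10.0 / 191.4 * 100 = 5.2247%


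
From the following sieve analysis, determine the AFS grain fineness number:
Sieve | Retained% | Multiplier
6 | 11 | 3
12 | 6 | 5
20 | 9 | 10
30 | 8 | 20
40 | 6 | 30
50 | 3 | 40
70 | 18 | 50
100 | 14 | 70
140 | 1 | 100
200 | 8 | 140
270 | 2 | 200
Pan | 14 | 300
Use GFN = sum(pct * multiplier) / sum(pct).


Formula: GFN = sum(pct * multiplier) / sum(pct)
sum(pct * multiplier) = 8313
sum(pct) = 100
GFN = 8313 / 100 = 83.13

Final answer: 83.13


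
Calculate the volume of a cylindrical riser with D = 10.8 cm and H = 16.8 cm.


Formula: V = pi * (D/2)^2 * H  (cylinder volume)
Radius = D/2 = 10.8/2 = 5.4 cm
V = pi * 5.4^2 * 16.8 = 1539.0285 cm^3

Answer: 1539.0285 cm^3


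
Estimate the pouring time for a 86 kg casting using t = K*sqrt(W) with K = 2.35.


Formula: t = K * sqrt(W)
sqrt(W) = sqrt(86) = 9.27362
t = 2.35 * 9.27362 = 21.7930 s


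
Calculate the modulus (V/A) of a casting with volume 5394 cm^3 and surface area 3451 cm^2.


Formula: Casting Modulus M = V / A
M = 5394 cm^3 / 3451 cm^2 = 1.5630 cm

Final answer: 1.5630 cm


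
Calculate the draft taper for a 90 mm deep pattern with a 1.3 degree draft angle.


Formula: taper = depth * tan(draft_angle)
tan(1.3 deg) = 0.0226932
taper = 90 mm * 0.0226932 = 2.0424 mm


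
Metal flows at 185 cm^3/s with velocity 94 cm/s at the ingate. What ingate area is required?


Formula: A_ingate = Q / v  (continuity equation)
A = 185 cm^3/s / 94 cm/s = 1.9681 cm^2

Answer: 1.9681 cm^2


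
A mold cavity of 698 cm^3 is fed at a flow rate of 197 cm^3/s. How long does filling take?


Formula: t_fill = V_mold / Q_flow
t = 698 cm^3 / 197 cm^3/s = 3.5431 s


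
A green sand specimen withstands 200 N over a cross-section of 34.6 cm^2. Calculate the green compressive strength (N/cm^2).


Formula: Compressive Strength = Force / Area
Strength = 200 N / 34.6 cm^2 = 5.7803 N/cm^2

5.7803 N/cm^2


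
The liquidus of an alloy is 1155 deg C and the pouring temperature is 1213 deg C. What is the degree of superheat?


Formula: Superheat = T_pour - T_melt
Superheat = 1213 - 1155 = 58 deg C

Final answer: 58 deg C


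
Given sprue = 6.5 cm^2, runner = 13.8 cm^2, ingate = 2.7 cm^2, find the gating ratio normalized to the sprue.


Sprue:Runner:Ingate = 1 : 13.8/6.5 : 2.7/6.5 = 1:2.12:0.42

Answer: 1:2.12:0.42


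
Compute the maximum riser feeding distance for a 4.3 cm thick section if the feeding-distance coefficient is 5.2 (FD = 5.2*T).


Formula: FD = 5.2 * T  (riser feeding-distance rule)
FD = 5.2 * 4.3 cm = 22.3600 cm

Answer: 22.3600 cm


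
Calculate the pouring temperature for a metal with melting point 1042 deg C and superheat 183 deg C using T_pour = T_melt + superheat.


Formula: T_pour = T_melt + Superheat
T_pour = 1042 + 183 = 1225 deg C

1225 deg C


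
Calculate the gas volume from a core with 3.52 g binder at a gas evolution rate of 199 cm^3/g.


Formula: V_gas = W_binder * gas_evolution_rate
V = 3.52 g * 199 cm^3/g = 700.4800 cm^3

700.4800 cm^3


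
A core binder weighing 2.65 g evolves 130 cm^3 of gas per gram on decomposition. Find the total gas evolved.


Formula: V_gas = W_binder * gas_evolution_rate
V = 2.65 g * 130 cm^3/g = 344.5000 cm^3


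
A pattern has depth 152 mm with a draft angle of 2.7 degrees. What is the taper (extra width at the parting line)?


Formula: taper = depth * tan(draft_angle)
tan(2.7 deg) = 0.0471588
taper = 152 mm * 0.0471588 = 7.1681 mm

Answer: 7.1681 mm


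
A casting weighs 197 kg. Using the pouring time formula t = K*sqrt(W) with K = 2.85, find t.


Formula: t = K * sqrt(W)
sqrt(W) = sqrt(197) = 14.03567
t = 2.85 * 14.03567 = 40.0017 s

Answer: 40.0017 s


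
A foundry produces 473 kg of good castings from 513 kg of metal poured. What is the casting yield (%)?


Formula: Casting Yield = (W_good / W_total) * 100
Yield = (473 kg / 513 kg) * 100 = 92.2027%


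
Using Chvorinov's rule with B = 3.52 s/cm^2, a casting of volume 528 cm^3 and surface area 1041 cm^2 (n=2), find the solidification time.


Formula: t_s = B * (V/A)^n  (Chvorinov's rule, n=2)
Modulus M = V/A = 528/1041 = 0.507205 cm
M^2 = 0.507205^2 = 0.257257 cm^2
t_s = 3.52 * 0.257257 = 0.9055 s

Final answer: 0.9055 s


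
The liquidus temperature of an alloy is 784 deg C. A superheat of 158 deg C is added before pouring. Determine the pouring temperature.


Formula: T_pour = T_melt + Superheat
T_pour = 784 + 158 = 942 deg C

942 deg C


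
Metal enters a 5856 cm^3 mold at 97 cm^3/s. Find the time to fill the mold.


Formula: t_fill = V_mold / Q_flow
t = 5856 cm^3 / 97 cm^3/s = 60.3711 s


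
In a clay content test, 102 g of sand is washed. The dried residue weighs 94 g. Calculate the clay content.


Formula: Clay% = (W_total - W_washed) / W_total * 100
Clay mass = 102 - 94 = 8 g
Clay% = 8 / 102 * 100 = 7.8431%


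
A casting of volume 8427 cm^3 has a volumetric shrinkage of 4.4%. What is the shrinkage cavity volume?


Formula: V_shrink = V_casting * shrinkage_pct / 100
V_shrink = 8427 cm^3 * 4.4 / 100 = 370.7880 cm^3

370.7880 cm^3


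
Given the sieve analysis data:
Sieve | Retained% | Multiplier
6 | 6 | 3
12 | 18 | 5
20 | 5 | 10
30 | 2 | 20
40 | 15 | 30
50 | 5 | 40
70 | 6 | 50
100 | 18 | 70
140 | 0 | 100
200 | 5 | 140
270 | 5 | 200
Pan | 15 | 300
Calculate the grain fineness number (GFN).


Formula: GFN = sum(pct * multiplier) / sum(pct)
sum(pct * multiplier) = 8608
sum(pct) = 100
GFN = 8608 / 100 = 86.08

Answer: 86.08


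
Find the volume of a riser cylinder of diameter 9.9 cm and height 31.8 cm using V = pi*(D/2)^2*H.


Formula: V = pi * (D/2)^2 * H  (cylinder volume)
Radius = D/2 = 9.9/2 = 4.95 cm
V = pi * 4.95^2 * 31.8 = 2447.8646 cm^3

Final answer: 2447.8646 cm^3


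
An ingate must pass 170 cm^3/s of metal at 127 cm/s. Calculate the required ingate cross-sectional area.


Formula: A_ingate = Q / v  (continuity equation)
A = 170 cm^3/s / 127 cm/s = 1.3386 cm^2

1.3386 cm^2


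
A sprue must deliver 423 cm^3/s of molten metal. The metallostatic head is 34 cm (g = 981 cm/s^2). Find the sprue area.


Formula: v = sqrt(2*g*h), A = Q/v
Velocity: v = sqrt(2 * 981 * 34) = sqrt(66708) = 258.2789 cm/s
Sprue area: A = Q / v = 423 / 258.2789 = 1.6378 cm^2

1.6378 cm^2


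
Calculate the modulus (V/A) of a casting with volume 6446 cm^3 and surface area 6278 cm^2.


Formula: Casting Modulus M = V / A
M = 6446 cm^3 / 6278 cm^2 = 1.0268 cm

1.0268 cm


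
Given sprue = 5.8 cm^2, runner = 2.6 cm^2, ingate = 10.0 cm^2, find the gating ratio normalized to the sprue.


Sprue:Runner:Ingate = 1 : 2.6/5.8 : 10.0/5.8 = 1:0.45:1.72


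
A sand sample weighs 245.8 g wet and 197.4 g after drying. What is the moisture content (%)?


Formula: MC = (W_wet - W_dry) / W_wet * 100
Water mass = 245.8 - 197.4 = 48.4 g
MC = 48.4 / 245.8 * 100 = 19.6908%

19.6908%


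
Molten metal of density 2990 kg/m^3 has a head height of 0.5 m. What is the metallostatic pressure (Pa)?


Formula: P = rho * g * h
rho * g = 2990 * 9.81 = 29331.9 N/m^3
P = 29331.9 * 0.5 = 14665.9500 Pa

14665.9500 Pa


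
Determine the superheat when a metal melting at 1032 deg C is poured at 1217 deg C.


Formula: Superheat = T_pour - T_melt
Superheat = 1217 - 1032 = 185 deg C

Final answer: 185 deg C


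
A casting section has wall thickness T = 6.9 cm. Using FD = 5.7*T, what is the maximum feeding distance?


Formula: FD = 5.7 * T  (riser feeding-distance rule)
FD = 5.7 * 6.9 cm = 39.3300 cm

Answer: 39.3300 cm


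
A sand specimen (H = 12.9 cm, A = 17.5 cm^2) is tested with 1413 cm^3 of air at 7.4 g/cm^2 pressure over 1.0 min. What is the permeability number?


Formula: Permeability Number P = (V * H) / (p * A * t)
Numerator: V * H = 1413 * 12.9 = 18227.7
Denominator: p * A * t = 7.4 * 17.5 * 1.0 = 129.5
P = 18227.7 / 129.5 = 140.7544

Answer: 140.7544


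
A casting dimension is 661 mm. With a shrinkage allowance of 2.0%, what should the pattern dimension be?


Formula: L_pattern = L_casting * (1 + shrinkage_rate/100)
Shrinkage factor = 1 + 2.0/100 = 1.02
L_pattern = 661 mm * 1.02 = 674.2200 mm


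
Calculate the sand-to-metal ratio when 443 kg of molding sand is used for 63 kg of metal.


Formula: Sand-to-Metal Ratio = W_sand / W_metal
Ratio = 443 kg / 63 kg = 7.0317

7.0317


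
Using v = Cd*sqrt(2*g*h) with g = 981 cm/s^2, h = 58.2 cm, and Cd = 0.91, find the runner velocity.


Formula: v = Cd * sqrt(2 * g * h)  (Torricelli with discharge coefficient)
2*g*h = 2 * 981 * 58.2 = 114188.4 cm^2/s^2
sqrt(114188.4) = 337.91774 cm/s
v = 0.91 * 337.91774 = 307.5051 cm/s

Answer: 307.5051 cm/s


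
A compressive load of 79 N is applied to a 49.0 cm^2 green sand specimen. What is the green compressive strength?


Formula: Compressive Strength = Force / Area
Strength = 79 N / 49.0 cm^2 = 1.6122 N/cm^2

1.6122 N/cm^2


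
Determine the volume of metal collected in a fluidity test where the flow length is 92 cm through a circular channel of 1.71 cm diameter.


Formula: V = pi * (d/2)^2 * L  (cylinder volume)
Radius = 1.71/2 = 0.855 cm
V = pi * 0.855^2 * 92 = 211.2856 cm^3


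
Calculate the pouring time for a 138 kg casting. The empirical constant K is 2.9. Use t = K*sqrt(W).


Formula: t = K * sqrt(W)
sqrt(W) = sqrt(138) = 11.74734
t = 2.9 * 11.74734 = 34.0673 s


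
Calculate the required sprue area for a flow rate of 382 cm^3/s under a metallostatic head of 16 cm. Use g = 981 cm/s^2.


Formula: v = sqrt(2*g*h), A = Q/v
Velocity: v = sqrt(2 * 981 * 16) = sqrt(31392) = 177.1779 cm/s
Sprue area: A = Q / v = 382 / 177.1779 = 2.1560 cm^2


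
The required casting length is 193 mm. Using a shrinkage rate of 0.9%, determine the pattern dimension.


Formula: L_pattern = L_casting * (1 + shrinkage_rate/100)
Shrinkage factor = 1 + 0.9/100 = 1.009
L_pattern = 193 mm * 1.009 = 194.7370 mm

194.7370 mm


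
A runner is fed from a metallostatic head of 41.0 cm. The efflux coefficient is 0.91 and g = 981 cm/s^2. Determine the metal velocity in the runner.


Formula: v = Cd * sqrt(2 * g * h)  (Torricelli with discharge coefficient)
2*g*h = 2 * 981 * 41.0 = 80442.0 cm^2/s^2
sqrt(80442.0) = 283.62299 cm/s
v = 0.91 * 283.62299 = 258.0969 cm/s

Answer: 258.0969 cm/s


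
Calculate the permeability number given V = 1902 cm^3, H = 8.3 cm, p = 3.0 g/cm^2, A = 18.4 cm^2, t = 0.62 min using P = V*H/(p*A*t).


Formula: Permeability Number P = (V * H) / (p * A * t)
Numerator: V * H = 1902 * 8.3 = 15786.6
Denominator: p * A * t = 3.0 * 18.4 * 0.62 = 34.224
P = 15786.6 / 34.224 = 461.2728

Answer: 461.2728


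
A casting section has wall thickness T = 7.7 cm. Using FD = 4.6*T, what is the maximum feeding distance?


Formula: FD = 4.6 * T  (riser feeding-distance rule)
FD = 4.6 * 7.7 cm = 35.4200 cm

35.4200 cm


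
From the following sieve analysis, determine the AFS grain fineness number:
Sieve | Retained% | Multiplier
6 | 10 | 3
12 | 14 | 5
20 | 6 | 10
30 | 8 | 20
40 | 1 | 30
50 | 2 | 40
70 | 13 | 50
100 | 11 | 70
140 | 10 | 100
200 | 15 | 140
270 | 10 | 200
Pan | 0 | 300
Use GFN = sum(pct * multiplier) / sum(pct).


Formula: GFN = sum(pct * multiplier) / sum(pct)
sum(pct * multiplier) = 6950
sum(pct) = 100
GFN = 6950 / 100 = 69.50

69.50


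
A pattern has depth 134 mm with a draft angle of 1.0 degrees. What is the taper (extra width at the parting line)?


Formula: taper = depth * tan(draft_angle)
tan(1.0 deg) = 0.0174551
taper = 134 mm * 0.0174551 = 2.3390 mm

Answer: 2.3390 mm


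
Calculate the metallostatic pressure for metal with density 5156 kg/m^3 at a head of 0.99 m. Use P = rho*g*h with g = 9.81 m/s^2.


Formula: P = rho * g * h
rho * g = 5156 * 9.81 = 50580.36 N/m^3
P = 50580.36 * 0.99 = 50074.5564 Pa

50074.5564 Pa


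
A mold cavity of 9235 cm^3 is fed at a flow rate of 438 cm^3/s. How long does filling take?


Formula: t_fill = V_mold / Q_flow
t = 9235 cm^3 / 438 cm^3/s = 21.0845 s

21.0845 s


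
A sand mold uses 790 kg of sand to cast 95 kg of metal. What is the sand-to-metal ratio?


Formula: Sand-to-Metal Ratio = W_sand / W_metal
Ratio = 790 kg / 95 kg = 8.3158

Answer: 8.3158


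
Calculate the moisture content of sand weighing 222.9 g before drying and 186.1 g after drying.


Formula: MC = (W_wet - W_dry) / W_wet * 100
Water mass = 222.9 - 186.1 = 36.8 g
MC = 36.8 / 222.9 * 100 = 16.5096%

Final answer: 16.5096%


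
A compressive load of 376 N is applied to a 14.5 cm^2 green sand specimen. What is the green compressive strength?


Formula: Compressive Strength = Force / Area
Strength = 376 N / 14.5 cm^2 = 25.9310 N/cm^2


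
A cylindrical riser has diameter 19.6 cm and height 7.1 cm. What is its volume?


Formula: V = pi * (D/2)^2 * H  (cylinder volume)
Radius = D/2 = 19.6/2 = 9.8 cm
V = pi * 9.8^2 * 7.1 = 2142.2018 cm^3


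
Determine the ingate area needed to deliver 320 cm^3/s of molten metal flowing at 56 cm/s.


Formula: A_ingate = Q / v  (continuity equation)
A = 320 cm^3/s / 56 cm/s = 5.7143 cm^2

Answer: 5.7143 cm^2


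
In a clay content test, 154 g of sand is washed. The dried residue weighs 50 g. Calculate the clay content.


Formula: Clay% = (W_total - W_washed) / W_total * 100
Clay mass = 154 - 50 = 104 g
Clay% = 104 / 154 * 100 = 67.5325%

67.5325%


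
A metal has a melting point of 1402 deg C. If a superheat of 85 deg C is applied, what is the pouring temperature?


Formula: T_pour = T_melt + Superheat
T_pour = 1402 + 85 = 1487 deg C

Answer: 1487 deg C


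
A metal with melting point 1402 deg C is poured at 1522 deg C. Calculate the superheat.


Formula: Superheat = T_pour - T_melt
Superheat = 1522 - 1402 = 120 deg C

120 deg C


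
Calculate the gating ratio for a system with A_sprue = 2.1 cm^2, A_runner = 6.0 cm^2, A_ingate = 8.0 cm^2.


Sprue:Runner:Ingate = 1 : 6.0/2.1 : 8.0/2.1 = 1:2.86:3.81

1:2.86:3.81


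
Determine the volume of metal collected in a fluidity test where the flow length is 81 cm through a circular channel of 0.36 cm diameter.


Formula: V = pi * (d/2)^2 * L  (cylinder volume)
Radius = 0.36/2 = 0.18 cm
V = pi * 0.18^2 * 81 = 8.2448 cm^3

Answer: 8.2448 cm^3


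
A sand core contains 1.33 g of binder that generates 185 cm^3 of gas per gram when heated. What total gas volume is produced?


Formula: V_gas = W_binder * gas_evolution_rate
V = 1.33 g * 185 cm^3/g = 246.0500 cm^3


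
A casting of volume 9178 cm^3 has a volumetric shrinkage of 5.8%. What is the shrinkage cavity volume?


Formula: V_shrink = V_casting * shrinkage_pct / 100
V_shrink = 9178 cm^3 * 5.8 / 100 = 532.3240 cm^3

Final answer: 532.3240 cm^3


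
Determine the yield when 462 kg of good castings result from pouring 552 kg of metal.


Formula: Casting Yield = (W_good / W_total) * 100
Yield = (462 kg / 552 kg) * 100 = 83.6957%


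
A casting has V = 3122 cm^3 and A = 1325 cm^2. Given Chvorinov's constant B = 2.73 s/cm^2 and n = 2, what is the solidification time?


Formula: t_s = B * (V/A)^n  (Chvorinov's rule, n=2)
Modulus M = V/A = 3122/1325 = 2.356226 cm
M^2 = 2.356226^2 = 5.551801 cm^2
t_s = 2.73 * 5.551801 = 15.1564 s

Final answer: 15.1564 s


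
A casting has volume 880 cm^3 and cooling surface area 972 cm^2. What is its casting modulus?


Formula: Casting Modulus M = V / A
M = 880 cm^3 / 972 cm^2 = 0.9053 cm


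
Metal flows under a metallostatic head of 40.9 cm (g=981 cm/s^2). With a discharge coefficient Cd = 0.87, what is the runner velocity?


Formula: v = Cd * sqrt(2 * g * h)  (Torricelli with discharge coefficient)
2*g*h = 2 * 981 * 40.9 = 80245.8 cm^2/s^2
sqrt(80245.8) = 283.27690 cm/s
v = 0.87 * 283.27690 = 246.4509 cm/s

246.4509 cm/s


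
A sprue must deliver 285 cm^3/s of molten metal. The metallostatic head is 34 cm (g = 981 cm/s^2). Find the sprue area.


Formula: v = sqrt(2*g*h), A = Q/v
Velocity: v = sqrt(2 * 981 * 34) = sqrt(66708) = 258.2789 cm/s
Sprue area: A = Q / v = 285 / 258.2789 = 1.1035 cm^2

Final answer: 1.1035 cm^2


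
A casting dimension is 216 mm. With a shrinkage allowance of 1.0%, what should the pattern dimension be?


Formula: L_pattern = L_casting * (1 + shrinkage_rate/100)
Shrinkage factor = 1 + 1.0/100 = 1.01
L_pattern = 216 mm * 1.01 = 218.1600 mm

Final answer: 218.1600 mm


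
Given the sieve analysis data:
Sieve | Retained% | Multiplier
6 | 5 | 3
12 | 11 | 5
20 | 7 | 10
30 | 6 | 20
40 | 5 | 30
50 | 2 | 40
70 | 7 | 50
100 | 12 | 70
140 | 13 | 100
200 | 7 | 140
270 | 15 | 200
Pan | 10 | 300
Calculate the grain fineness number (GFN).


Formula: GFN = sum(pct * multiplier) / sum(pct)
sum(pct * multiplier) = 9960
sum(pct) = 100
GFN = 9960 / 100 = 99.60


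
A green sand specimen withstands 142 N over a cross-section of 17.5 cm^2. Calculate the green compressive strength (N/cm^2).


Formula: Compressive Strength = Force / Area
Strength = 142 N / 17.5 cm^2 = 8.1143 N/cm^2

Answer: 8.1143 N/cm^2


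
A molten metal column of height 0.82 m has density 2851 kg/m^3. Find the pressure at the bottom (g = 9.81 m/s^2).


Formula: P = rho * g * h
rho * g = 2851 * 9.81 = 27968.31 N/m^3
P = 27968.31 * 0.82 = 22934.0142 Pa

Answer: 22934.0142 Pa


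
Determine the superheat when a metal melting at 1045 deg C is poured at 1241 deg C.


Formula: Superheat = T_pour - T_melt
Superheat = 1241 - 1045 = 196 deg C


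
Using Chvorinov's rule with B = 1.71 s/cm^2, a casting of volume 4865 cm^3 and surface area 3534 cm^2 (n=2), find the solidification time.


Formula: t_s = B * (V/A)^n  (Chvorinov's rule, n=2)
Modulus M = V/A = 4865/3534 = 1.376627 cm
M^2 = 1.376627^2 = 1.895102 cm^2
t_s = 1.71 * 1.895102 = 3.2406 s

Answer: 3.2406 s


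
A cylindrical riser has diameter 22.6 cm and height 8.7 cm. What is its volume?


Formula: V = pi * (D/2)^2 * H  (cylinder volume)
Radius = D/2 = 22.6/2 = 11.3 cm
V = pi * 11.3^2 * 8.7 = 3490.0047 cm^3


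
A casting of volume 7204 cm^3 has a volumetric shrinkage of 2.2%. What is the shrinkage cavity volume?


Formula: V_shrink = V_casting * shrinkage_pct / 100
V_shrink = 7204 cm^3 * 2.2 / 100 = 158.4880 cm^3


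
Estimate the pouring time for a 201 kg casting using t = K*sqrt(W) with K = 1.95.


Formula: t = K * sqrt(W)
sqrt(W) = sqrt(201) = 14.17745
t = 1.95 * 14.17745 = 27.6460 s

27.6460 s


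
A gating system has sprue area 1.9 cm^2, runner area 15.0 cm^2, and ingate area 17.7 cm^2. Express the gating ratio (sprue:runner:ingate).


Sprue:Runner:Ingate = 1 : 15.0/1.9 : 17.7/1.9 = 1:7.89:9.32

Final answer: 1:7.89:9.32


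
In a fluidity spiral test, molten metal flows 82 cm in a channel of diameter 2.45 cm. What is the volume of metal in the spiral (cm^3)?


Formula: V = pi * (d/2)^2 * L  (cylinder volume)
Radius = 2.45/2 = 1.225 cm
V = pi * 1.225^2 * 82 = 386.5769 cm^3

Answer: 386.5769 cm^3


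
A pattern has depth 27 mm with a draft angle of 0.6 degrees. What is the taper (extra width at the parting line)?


Formula: taper = depth * tan(draft_angle)
tan(0.6 deg) = 0.0104724
taper = 27 mm * 0.0104724 = 0.2828 mm

Answer: 0.2828 mm


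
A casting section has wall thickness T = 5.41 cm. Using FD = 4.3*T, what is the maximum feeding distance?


Formula: FD = 4.3 * T  (riser feeding-distance rule)
FD = 4.3 * 5.41 cm = 23.2630 cm


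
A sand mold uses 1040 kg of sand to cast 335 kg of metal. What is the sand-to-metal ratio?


Formula: Sand-to-Metal Ratio = W_sand / W_metal
Ratio = 1040 kg / 335 kg = 3.1045

Answer: 3.1045


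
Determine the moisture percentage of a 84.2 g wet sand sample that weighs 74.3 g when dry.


Formula: MC = (W_wet - W_dry) / W_wet * 100
Water mass = 84.2 - 74.3 = 9.9 g
MC = 9.9 / 84.2 * 100 = 11.7577%

Final answer: 11.7577%


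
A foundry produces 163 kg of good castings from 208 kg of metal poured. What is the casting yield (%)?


Formula: Casting Yield = (W_good / W_total) * 100
Yield = (163 kg / 208 kg) * 100 = 78.3654%

Final answer: 78.3654%


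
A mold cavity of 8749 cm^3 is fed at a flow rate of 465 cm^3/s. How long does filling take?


Formula: t_fill = V_mold / Q_flow
t = 8749 cm^3 / 465 cm^3/s = 18.8151 s

Answer: 18.8151 s


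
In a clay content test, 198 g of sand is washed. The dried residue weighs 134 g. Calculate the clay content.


Formula: Clay% = (W_total - W_washed) / W_total * 100
Clay mass = 198 - 134 = 64 g
Clay% = 64 / 198 * 100 = 32.3232%

Final answer: 32.3232%


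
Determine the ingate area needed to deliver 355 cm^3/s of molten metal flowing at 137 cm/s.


Formula: A_ingate = Q / v  (continuity equation)
A = 355 cm^3/s / 137 cm/s = 2.5912 cm^2

Final answer: 2.5912 cm^2


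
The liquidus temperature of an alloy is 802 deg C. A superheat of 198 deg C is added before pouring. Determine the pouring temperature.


Formula: T_pour = T_melt + Superheat
T_pour = 802 + 198 = 1000 deg C

Answer: 1000 deg C


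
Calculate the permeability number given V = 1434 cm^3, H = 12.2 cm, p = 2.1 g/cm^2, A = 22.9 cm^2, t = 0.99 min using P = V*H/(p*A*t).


Formula: Permeability Number P = (V * H) / (p * A * t)
Numerator: V * H = 1434 * 12.2 = 17494.8
Denominator: p * A * t = 2.1 * 22.9 * 0.99 = 47.6091
P = 17494.8 / 47.6091 = 367.4676

367.4676


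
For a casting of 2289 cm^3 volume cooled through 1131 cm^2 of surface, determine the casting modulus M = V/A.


Formula: Casting Modulus M = V / A
M = 2289 cm^3 / 1131 cm^2 = 2.0239 cm

Answer: 2.0239 cm


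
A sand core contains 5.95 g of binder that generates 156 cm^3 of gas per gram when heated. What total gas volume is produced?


Formula: V_gas = W_binder * gas_evolution_rate
V = 5.95 g * 156 cm^3/g = 928.2000 cm^3

Answer: 928.2000 cm^3


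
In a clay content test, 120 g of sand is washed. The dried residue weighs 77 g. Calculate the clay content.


Formula: Clay% = (W_total - W_washed) / W_total * 100
Clay mass = 120 - 77 = 43 g
Clay% = 43 / 120 * 100 = 35.8333%

Final answer: 35.8333%


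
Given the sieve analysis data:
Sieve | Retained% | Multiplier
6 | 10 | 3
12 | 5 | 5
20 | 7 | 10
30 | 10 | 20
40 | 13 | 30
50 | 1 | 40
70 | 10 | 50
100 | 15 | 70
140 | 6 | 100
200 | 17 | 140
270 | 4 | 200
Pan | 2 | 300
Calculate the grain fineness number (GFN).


Formula: GFN = sum(pct * multiplier) / sum(pct)
sum(pct * multiplier) = 6685
sum(pct) = 100
GFN = 6685 / 100 = 66.85

Answer: 66.85


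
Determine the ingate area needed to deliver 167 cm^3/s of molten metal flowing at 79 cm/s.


Formula: A_ingate = Q / v  (continuity equation)
A = 167 cm^3/s / 79 cm/s = 2.1139 cm^2

Final answer: 2.1139 cm^2


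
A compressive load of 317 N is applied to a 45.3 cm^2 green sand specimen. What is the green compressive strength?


Formula: Compressive Strength = Force / Area
Strength = 317 N / 45.3 cm^2 = 6.9978 N/cm^2

6.9978 N/cm^2


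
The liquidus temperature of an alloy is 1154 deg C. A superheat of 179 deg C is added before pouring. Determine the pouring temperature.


Formula: T_pour = T_melt + Superheat
T_pour = 1154 + 179 = 1333 deg C

Answer: 1333 deg C


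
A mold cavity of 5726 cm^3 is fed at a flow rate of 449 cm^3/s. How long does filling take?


Formula: t_fill = V_mold / Q_flow
t = 5726 cm^3 / 449 cm^3/s = 12.7528 s


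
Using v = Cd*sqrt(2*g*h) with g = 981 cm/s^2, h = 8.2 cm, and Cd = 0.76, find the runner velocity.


Formula: v = Cd * sqrt(2 * g * h)  (Torricelli with discharge coefficient)
2*g*h = 2 * 981 * 8.2 = 16088.4 cm^2/s^2
sqrt(16088.4) = 126.84006 cm/s
v = 0.76 * 126.84006 = 96.3984 cm/s

Final answer: 96.3984 cm/s


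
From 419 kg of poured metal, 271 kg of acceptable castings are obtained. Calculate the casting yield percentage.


Formula: Casting Yield = (W_good / W_total) * 100
Yield = (271 kg / 419 kg) * 100 = 64.6778%

Final answer: 64.6778%


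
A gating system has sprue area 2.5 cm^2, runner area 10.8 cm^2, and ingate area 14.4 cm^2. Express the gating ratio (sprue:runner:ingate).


Sprue:Runner:Ingate = 1 : 10.8/2.5 : 14.4/2.5 = 1:4.32:5.76

Final answer: 1:4.32:5.76


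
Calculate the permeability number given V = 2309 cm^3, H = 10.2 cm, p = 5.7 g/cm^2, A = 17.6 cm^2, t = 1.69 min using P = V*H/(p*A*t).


Formula: Permeability Number P = (V * H) / (p * A * t)
Numerator: V * H = 2309 * 10.2 = 23551.8
Denominator: p * A * t = 5.7 * 17.6 * 1.69 = 169.5408
P = 23551.8 / 169.5408 = 138.9152


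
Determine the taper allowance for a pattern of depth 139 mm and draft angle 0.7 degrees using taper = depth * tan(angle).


Formula: taper = depth * tan(draft_angle)
tan(0.7 deg) = 0.0122179
taper = 139 mm * 0.0122179 = 1.6983 mm

Answer: 1.6983 mm


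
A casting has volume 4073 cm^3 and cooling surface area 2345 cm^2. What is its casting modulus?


Formula: Casting Modulus M = V / A
M = 4073 cm^3 / 2345 cm^2 = 1.7369 cm

1.7369 cm


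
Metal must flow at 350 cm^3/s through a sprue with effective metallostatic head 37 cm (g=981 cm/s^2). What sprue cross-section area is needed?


Formula: v = sqrt(2*g*h), A = Q/v
Velocity: v = sqrt(2 * 981 * 37) = sqrt(72594) = 269.4327 cm/s
Sprue area: A = Q / v = 350 / 269.4327 = 1.2990 cm^2


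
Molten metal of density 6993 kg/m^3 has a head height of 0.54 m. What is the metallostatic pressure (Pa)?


Formula: P = rho * g * h
rho * g = 6993 * 9.81 = 68601.33 N/m^3
P = 68601.33 * 0.54 = 37044.7182 Pa


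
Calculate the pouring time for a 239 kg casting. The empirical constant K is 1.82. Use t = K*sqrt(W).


Formula: t = K * sqrt(W)
sqrt(W) = sqrt(239) = 15.45962
t = 1.82 * 15.45962 = 28.1365 s

Answer: 28.1365 s


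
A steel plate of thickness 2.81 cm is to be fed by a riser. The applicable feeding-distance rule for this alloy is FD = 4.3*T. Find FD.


Formula: FD = 4.3 * T  (riser feeding-distance rule)
FD = 4.3 * 2.81 cm = 12.0830 cm

12.0830 cm


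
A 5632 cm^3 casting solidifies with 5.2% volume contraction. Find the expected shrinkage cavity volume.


Formula: V_shrink = V_casting * shrinkage_pct / 100
V_shrink = 5632 cm^3 * 5.2 / 100 = 292.8640 cm^3

292.8640 cm^3


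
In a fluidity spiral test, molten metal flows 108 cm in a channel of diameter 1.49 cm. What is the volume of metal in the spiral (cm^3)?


Formula: V = pi * (d/2)^2 * L  (cylinder volume)
Radius = 1.49/2 = 0.745 cm
V = pi * 0.745^2 * 108 = 188.3155 cm^3

Answer: 188.3155 cm^3


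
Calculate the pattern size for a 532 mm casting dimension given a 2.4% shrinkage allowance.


Formula: L_pattern = L_casting * (1 + shrinkage_rate/100)
Shrinkage factor = 1 + 2.4/100 = 1.024
L_pattern = 532 mm * 1.024 = 544.7680 mm

544.7680 mm


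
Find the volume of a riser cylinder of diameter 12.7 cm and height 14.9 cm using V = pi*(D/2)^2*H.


Formula: V = pi * (D/2)^2 * H  (cylinder volume)
Radius = D/2 = 12.7/2 = 6.35 cm
V = pi * 6.35^2 * 14.9 = 1887.4854 cm^3

1887.4854 cm^3


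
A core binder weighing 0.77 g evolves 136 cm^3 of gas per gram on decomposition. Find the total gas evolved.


Formula: V_gas = W_binder * gas_evolution_rate
V = 0.77 g * 136 cm^3/g = 104.7200 cm^3


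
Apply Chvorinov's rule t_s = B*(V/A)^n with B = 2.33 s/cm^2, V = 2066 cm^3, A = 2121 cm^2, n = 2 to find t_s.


Formula: t_s = B * (V/A)^n  (Chvorinov's rule, n=2)
Modulus M = V/A = 2066/2121 = 0.974069 cm
M^2 = 0.974069^2 = 0.948810 cm^2
t_s = 2.33 * 0.948810 = 2.2107 s


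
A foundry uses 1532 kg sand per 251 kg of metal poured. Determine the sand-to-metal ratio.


Formula: Sand-to-Metal Ratio = W_sand / W_metal
Ratio = 1532 kg / 251 kg = 6.1036

Final answer: 6.1036


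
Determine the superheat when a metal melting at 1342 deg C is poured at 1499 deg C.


Formula: Superheat = T_pour - T_melt
Superheat = 1499 - 1342 = 157 deg C

157 deg C


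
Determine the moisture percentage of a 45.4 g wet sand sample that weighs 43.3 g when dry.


Formula: MC = (W_wet - W_dry) / W_wet * 100
Water mass = 45.4 - 43.3 = 2.1 g
MC = 2.1 / 45.4 * 100 = 4.6256%


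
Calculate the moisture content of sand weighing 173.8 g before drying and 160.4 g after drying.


Formula: MC = (W_wet - W_dry) / W_wet * 100
Water mass = 173.8 - 160.4 = 13.4 g
MC = 13.4 / 173.8 * 100 = 7.7100%

Answer: 7.7100%


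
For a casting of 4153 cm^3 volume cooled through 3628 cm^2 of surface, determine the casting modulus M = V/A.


Formula: Casting Modulus M = V / A
M = 4153 cm^3 / 3628 cm^2 = 1.1447 cm

Answer: 1.1447 cm


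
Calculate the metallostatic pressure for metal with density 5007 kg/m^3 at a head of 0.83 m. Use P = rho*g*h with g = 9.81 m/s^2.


Formula: P = rho * g * h
rho * g = 5007 * 9.81 = 49118.67 N/m^3
P = 49118.67 * 0.83 = 40768.4961 Pa

Answer: 40768.4961 Pa


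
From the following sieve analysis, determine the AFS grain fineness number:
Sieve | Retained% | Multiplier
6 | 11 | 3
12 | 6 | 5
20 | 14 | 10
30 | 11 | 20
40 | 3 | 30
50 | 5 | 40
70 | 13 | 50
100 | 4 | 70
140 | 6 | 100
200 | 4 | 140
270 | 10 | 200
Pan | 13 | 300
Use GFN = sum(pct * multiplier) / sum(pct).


Formula: GFN = sum(pct * multiplier) / sum(pct)
sum(pct * multiplier) = 8703
sum(pct) = 100
GFN = 8703 / 100 = 87.03

87.03


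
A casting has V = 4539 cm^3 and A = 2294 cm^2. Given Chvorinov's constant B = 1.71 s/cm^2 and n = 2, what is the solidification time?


Formula: t_s = B * (V/A)^n  (Chvorinov's rule, n=2)
Modulus M = V/A = 4539/2294 = 1.978640 cm
M^2 = 1.978640^2 = 3.915016 cm^2
t_s = 1.71 * 3.915016 = 6.6947 s

Answer: 6.6947 s


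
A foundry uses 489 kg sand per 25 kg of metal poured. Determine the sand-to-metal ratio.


Formula: Sand-to-Metal Ratio = W_sand / W_metal
Ratio = 489 kg / 25 kg = 19.5600

Final answer: 19.5600


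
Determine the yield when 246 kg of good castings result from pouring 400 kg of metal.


Formula: Casting Yield = (W_good / W_total) * 100
Yield = (246 kg / 400 kg) * 100 = 61.5000%

Final answer: 61.5000%


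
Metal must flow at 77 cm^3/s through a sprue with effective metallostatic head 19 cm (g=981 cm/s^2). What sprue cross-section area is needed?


Formula: v = sqrt(2*g*h), A = Q/v
Velocity: v = sqrt(2 * 981 * 19) = sqrt(37278) = 193.0751 cm/s
Sprue area: A = Q / v = 77 / 193.0751 = 0.3988 cm^2


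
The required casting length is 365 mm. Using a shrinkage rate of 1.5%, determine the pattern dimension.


Formula: L_pattern = L_casting * (1 + shrinkage_rate/100)
Shrinkage factor = 1 + 1.5/100 = 1.015
L_pattern = 365 mm * 1.015 = 370.4750 mm


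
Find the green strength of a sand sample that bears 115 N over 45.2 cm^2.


Formula: Compressive Strength = Force / Area
Strength = 115 N / 45.2 cm^2 = 2.5442 N/cm^2

2.5442 N/cm^2


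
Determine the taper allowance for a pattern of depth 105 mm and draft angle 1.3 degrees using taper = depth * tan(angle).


Formula: taper = depth * tan(draft_angle)
tan(1.3 deg) = 0.0226932
taper = 105 mm * 0.0226932 = 2.3828 mm


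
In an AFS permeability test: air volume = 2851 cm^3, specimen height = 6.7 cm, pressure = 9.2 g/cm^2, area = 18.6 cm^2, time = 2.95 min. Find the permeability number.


Formula: Permeability Number P = (V * H) / (p * A * t)
Numerator: V * H = 2851 * 6.7 = 19101.7
Denominator: p * A * t = 9.2 * 18.6 * 2.95 = 504.804
P = 19101.7 / 504.804 = 37.8398

Answer: 37.8398


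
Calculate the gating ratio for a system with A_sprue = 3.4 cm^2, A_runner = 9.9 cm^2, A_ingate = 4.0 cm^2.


Sprue:Runner:Ingate = 1 : 9.9/3.4 : 4.0/3.4 = 1:2.91:1.18

1:2.91:1.18


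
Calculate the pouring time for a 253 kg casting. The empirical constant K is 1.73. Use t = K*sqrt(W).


Formula: t = K * sqrt(W)
sqrt(W) = sqrt(253) = 15.90597
t = 1.73 * 15.90597 = 27.5173 s

Final answer: 27.5173 s


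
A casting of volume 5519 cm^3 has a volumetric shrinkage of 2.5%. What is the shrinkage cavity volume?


Formula: V_shrink = V_casting * shrinkage_pct / 100
V_shrink = 5519 cm^3 * 2.5 / 100 = 137.9750 cm^3

137.9750 cm^3


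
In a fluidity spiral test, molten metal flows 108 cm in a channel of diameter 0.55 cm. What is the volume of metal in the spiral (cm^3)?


Formula: V = pi * (d/2)^2 * L  (cylinder volume)
Radius = 0.55/2 = 0.275 cm
V = pi * 0.275^2 * 108 = 25.6590 cm^3

25.6590 cm^3


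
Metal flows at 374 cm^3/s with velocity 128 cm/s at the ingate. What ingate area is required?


Formula: A_ingate = Q / v  (continuity equation)
A = 374 cm^3/s / 128 cm/s = 2.9219 cm^2

Final answer: 2.9219 cm^2


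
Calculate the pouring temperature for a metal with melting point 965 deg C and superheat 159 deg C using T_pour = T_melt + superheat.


Formula: T_pour = T_melt + Superheat
T_pour = 965 + 159 = 1124 deg C

Final answer: 1124 deg C
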